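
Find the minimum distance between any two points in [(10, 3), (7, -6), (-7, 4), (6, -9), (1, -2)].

Computing all pairwise distances among 5 points:

d((10, 3), (7, -6)) = 9.4868
d((10, 3), (-7, 4)) = 17.0294
d((10, 3), (6, -9)) = 12.6491
d((10, 3), (1, -2)) = 10.2956
d((7, -6), (-7, 4)) = 17.2047
d((7, -6), (6, -9)) = 3.1623 <-- minimum
d((7, -6), (1, -2)) = 7.2111
d((-7, 4), (6, -9)) = 18.3848
d((-7, 4), (1, -2)) = 10.0
d((6, -9), (1, -2)) = 8.6023

Closest pair: (7, -6) and (6, -9) with distance 3.1623

The closest pair is (7, -6) and (6, -9) with Euclidean distance 3.1623. For 5 points, brute-force pairwise comparison is shown above. For large n, the divide-and-conquer algorithm (sort by x, recurse on halves, check the dividing strip) achieves O(n log n).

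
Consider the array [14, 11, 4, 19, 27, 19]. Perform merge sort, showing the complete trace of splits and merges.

Merge sort trace:

Split: [14, 11, 4, 19, 27, 19] -> [14, 11, 4] and [19, 27, 19]
  Split: [14, 11, 4] -> [14] and [11, 4]
    Split: [11, 4] -> [11] and [4]
    Merge: [11] + [4] -> [4, 11]
  Merge: [14] + [4, 11] -> [4, 11, 14]
  Split: [19, 27, 19] -> [19] and [27, 19]
    Split: [27, 19] -> [27] and [19]
    Merge: [27] + [19] -> [19, 27]
  Merge: [19] + [19, 27] -> [19, 19, 27]
Merge: [4, 11, 14] + [19, 19, 27] -> [4, 11, 14, 19, 19, 27]

Final sorted array: [4, 11, 14, 19, 19, 27]

The merge sort proceeds by recursively splitting the array and merging sorted halves.
After all merges, the sorted array is [4, 11, 14, 19, 19, 27].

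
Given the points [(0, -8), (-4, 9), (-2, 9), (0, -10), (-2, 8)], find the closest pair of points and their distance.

Computing all pairwise distances among 5 points:

d((0, -8), (-4, 9)) = 17.4642
d((0, -8), (-2, 9)) = 17.1172
d((0, -8), (0, -10)) = 2.0
d((0, -8), (-2, 8)) = 16.1245
d((-4, 9), (-2, 9)) = 2.0
d((-4, 9), (0, -10)) = 19.4165
d((-4, 9), (-2, 8)) = 2.2361
d((-2, 9), (0, -10)) = 19.105
d((-2, 9), (-2, 8)) = 1.0 <-- minimum
d((0, -10), (-2, 8)) = 18.1108

Closest pair: (-2, 9) and (-2, 8) with distance 1.0

The closest pair is (-2, 9) and (-2, 8) with Euclidean distance 1.0. For 5 points, brute-force pairwise comparison is shown above. For large n, the divide-and-conquer algorithm (sort by x, recurse on halves, check the dividing strip) achieves O(n log n).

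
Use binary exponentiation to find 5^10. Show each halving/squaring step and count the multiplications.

Computing 5^10 by squaring (build up from 5^1; each line after the first costs one multiplication):

5^1 = 5
5^2 = (5^1)^2 = 5^2 = 25
5^4 = (5^2)^2 = 25^2 = 625
5^5 = 5 * 5^4 = 5 * 625 = 3125
5^10 = (5^5)^2 = 3125^2 = 9765625

Result: 9765625
Multiplications needed: 4 (4 lines after 5^1)

5^10 = 9765625. Using exponentiation by squaring, this requires 4 multiplications. The key idea: if the exponent is even, square the half-power; if odd, multiply by the base once.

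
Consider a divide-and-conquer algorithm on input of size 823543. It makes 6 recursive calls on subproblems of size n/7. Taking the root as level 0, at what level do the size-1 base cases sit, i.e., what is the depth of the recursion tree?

For divide and conquer with division factor 7:

Problem sizes at each level:
Level 0: 823543
Level 1: 117649
Level 2: 16807
Level 3: 2401
Level 4: 343
Level 5: 49
Level 6: 7
Level 7: 1

The root is level 0 and the size-1 base case is level 7 (the tree spans levels 0 through 7, i.e. 8 levels counting the root), so the depth is the number of divisions: log_7(823543) = 7

The recursion tree depth is log_7(823543) = 7. At each level, the problem size is divided by 7, so it takes 7 divisions to reduce to a base case of size 1. The algorithm makes 6 recursive calls at each level.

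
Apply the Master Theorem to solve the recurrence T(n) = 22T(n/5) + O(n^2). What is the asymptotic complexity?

Master Theorem for T(n) = 22T(n/5) + O(n^2):

a = 22, b = 5, c = 2
log_b(a) = log_5(22) = 1.9206

Case 3: c = 2 > log_5(22) = 1.9206
T(n) = O(n^2) = O(n^2)

For T(n) = 22T(n/5) + O(n^2): log_5(22) = 1.9206. This is Case 3 of the Master Theorem (c > log_b(a), work dominated by root), giving O(n^2).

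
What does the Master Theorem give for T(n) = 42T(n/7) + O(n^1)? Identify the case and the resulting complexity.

Master Theorem for T(n) = 42T(n/7) + O(n^1):

a = 42, b = 7, c = 1
log_b(a) = log_7(42) = 1.9208

Case 1: c = 1 < log_7(42) = 1.9208
T(n) = O(n^(log_7 42))

For T(n) = 42T(n/7) + O(n^1): log_7(42) = 1.9208. This is Case 1 of the Master Theorem (c < log_b(a), work dominated by leaves), giving O(n^(log_7 42)).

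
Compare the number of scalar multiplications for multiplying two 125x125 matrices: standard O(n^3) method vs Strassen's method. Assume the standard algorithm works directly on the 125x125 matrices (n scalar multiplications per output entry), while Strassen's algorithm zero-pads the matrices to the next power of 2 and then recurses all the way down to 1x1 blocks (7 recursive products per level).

Matrix multiplication for 125x125 matrices:

Strassen's algorithm requires power-of-2 dimensions. Pad 125x125 to 128x128 (next power of 2).

Standard algorithm: 125^3 = 1953125 multiplications
Strassen's algorithm: 7^(log2(128)) = 7^7 = 823543 multiplications
Savings: 1953125 - 823543 = 1129582 multiplications

Standard: 1953125 multiplications (125^3). Strassen: 823543 multiplications (7^7, after padding to 128x128). Strassen reduces 8 recursive multiplications to 7 at each level.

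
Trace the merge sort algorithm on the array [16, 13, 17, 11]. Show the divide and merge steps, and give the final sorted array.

Merge sort trace:

Split: [16, 13, 17, 11] -> [16, 13] and [17, 11]
  Split: [16, 13] -> [16] and [13]
  Merge: [16] + [13] -> [13, 16]
  Split: [17, 11] -> [17] and [11]
  Merge: [17] + [11] -> [11, 17]
Merge: [13, 16] + [11, 17] -> [11, 13, 16, 17]

Final sorted array: [11, 13, 16, 17]

The merge sort proceeds by recursively splitting the array and merging sorted halves.
After all merges, the sorted array is [11, 13, 16, 17].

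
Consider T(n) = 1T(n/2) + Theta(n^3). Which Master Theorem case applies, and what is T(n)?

Master Theorem for T(n) = 1T(n/2) + O(n^3):

a = 1, b = 2, c = 3
log_b(a) = log_2(1) = 0.0000

Case 3: c = 3 > log_2(1) = 0.0000
T(n) = O(n^3) = O(n^3)

For T(n) = 1T(n/2) + O(n^3): log_2(1) = 0.0000. This is Case 3 of the Master Theorem (c > log_b(a), work dominated by root), giving O(n^3).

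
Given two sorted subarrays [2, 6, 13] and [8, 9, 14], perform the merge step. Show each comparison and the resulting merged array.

Merging process:

Compare 2 vs 8: take 2 from left. Merged: [2]
Compare 6 vs 8: take 6 from left. Merged: [2, 6]
Compare 13 vs 8: take 8 from right. Merged: [2, 6, 8]
Compare 13 vs 9: take 9 from right. Merged: [2, 6, 8, 9]
Compare 13 vs 14: take 13 from left. Merged: [2, 6, 8, 9, 13]
Append remaining from right: [14]. Merged: [2, 6, 8, 9, 13, 14]

Final merged array: [2, 6, 8, 9, 13, 14]
Total comparisons: 5

The merged array is [2, 6, 8, 9, 13, 14], requiring 5 comparisons. The merge step runs in O(n) time where n is the total number of elements.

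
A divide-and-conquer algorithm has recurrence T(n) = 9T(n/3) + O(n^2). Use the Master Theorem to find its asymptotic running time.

Master Theorem for T(n) = 9T(n/3) + O(n^2):

a = 9, b = 3, c = 2
log_b(a) = log_3(9) = 2.0000

Case 2: c = 2 = log_3(9) = 2.0000
T(n) = O(n^2 log n) = O(n^2 log n)

For T(n) = 9T(n/3) + O(n^2): log_3(9) = 2.0000. This is Case 2 of the Master Theorem (c = log_b(a), equal work at all levels), giving O(n^2 log n).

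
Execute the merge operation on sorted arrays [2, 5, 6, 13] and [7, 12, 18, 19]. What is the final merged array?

Merging process:

Compare 2 vs 7: take 2 from left. Merged: [2]
Compare 5 vs 7: take 5 from left. Merged: [2, 5]
Compare 6 vs 7: take 6 from left. Merged: [2, 5, 6]
Compare 13 vs 7: take 7 from right. Merged: [2, 5, 6, 7]
Compare 13 vs 12: take 12 from right. Merged: [2, 5, 6, 7, 12]
Compare 13 vs 18: take 13 from left. Merged: [2, 5, 6, 7, 12, 13]
Append remaining from right: [18, 19]. Merged: [2, 5, 6, 7, 12, 13, 18, 19]

Final merged array: [2, 5, 6, 7, 12, 13, 18, 19]
Total comparisons: 6

The merged array is [2, 5, 6, 7, 12, 13, 18, 19], requiring 6 comparisons. The merge step runs in O(n) time where n is the total number of elements.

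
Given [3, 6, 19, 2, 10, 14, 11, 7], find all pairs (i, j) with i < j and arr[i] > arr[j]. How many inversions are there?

Finding inversions in [3, 6, 19, 2, 10, 14, 11, 7]:

(0, 3): arr[0]=3 > arr[3]=2
(1, 3): arr[1]=6 > arr[3]=2
(2, 3): arr[2]=19 > arr[3]=2
(2, 4): arr[2]=19 > arr[4]=10
(2, 5): arr[2]=19 > arr[5]=14
(2, 6): arr[2]=19 > arr[6]=11
(2, 7): arr[2]=19 > arr[7]=7
(4, 7): arr[4]=10 > arr[7]=7
(5, 6): arr[5]=14 > arr[6]=11
(5, 7): arr[5]=14 > arr[7]=7
(6, 7): arr[6]=11 > arr[7]=7

Total inversions: 11

The array has 11 inversion(s): (0,3), (1,3), (2,3), (2,4), (2,5), (2,6), (2,7), (4,7), (5,6), (5,7), (6,7). Each pair (i,j) satisfies i < j and arr[i] > arr[j].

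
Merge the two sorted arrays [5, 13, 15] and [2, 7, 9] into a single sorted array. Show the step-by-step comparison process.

Merging process:

Compare 5 vs 2: take 2 from right. Merged: [2]
Compare 5 vs 7: take 5 from left. Merged: [2, 5]
Compare 13 vs 7: take 7 from right. Merged: [2, 5, 7]
Compare 13 vs 9: take 9 from right. Merged: [2, 5, 7, 9]
Append remaining from left: [13, 15]. Merged: [2, 5, 7, 9, 13, 15]

Final merged array: [2, 5, 7, 9, 13, 15]
Total comparisons: 4

The merged array is [2, 5, 7, 9, 13, 15], requiring 4 comparisons. The merge step runs in O(n) time where n is the total number of elements.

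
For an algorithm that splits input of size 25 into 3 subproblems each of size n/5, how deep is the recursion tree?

For divide and conquer with division factor 5:

Problem sizes at each level:
Level 0: 25
Level 1: 5
Level 2: 1

The root is level 0 and the size-1 base case is level 2 (the tree spans levels 0 through 2, i.e. 3 levels counting the root), so the depth is the number of divisions: log_5(25) = 2

The recursion tree depth is log_5(25) = 2. At each level, the problem size is divided by 5, so it takes 2 divisions to reduce to a base case of size 1. The algorithm makes 3 recursive calls at each level.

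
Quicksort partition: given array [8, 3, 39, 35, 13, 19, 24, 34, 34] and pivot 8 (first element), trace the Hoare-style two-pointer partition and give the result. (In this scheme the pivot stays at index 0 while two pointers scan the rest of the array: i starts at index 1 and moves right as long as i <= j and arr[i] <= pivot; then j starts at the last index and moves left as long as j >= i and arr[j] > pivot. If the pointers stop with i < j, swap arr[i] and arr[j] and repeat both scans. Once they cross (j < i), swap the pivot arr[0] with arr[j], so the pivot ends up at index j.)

Hoare-style two-pointer partition with pivot = 8:

Initial array: [8, 3, 39, 35, 13, 19, 24, 34, 34]

Pointers start at i = 1, j = 8.
i ends at 2, j ends at 1: the pointers have crossed (j < i), so scanning stops.

Swap pivot arr[0] with arr[1] to place pivot at position 1: [3, 8, 39, 35, 13, 19, 24, 34, 34]
Pivot position: 1

After partitioning with pivot 8, the array becomes [3, 8, 39, 35, 13, 19, 24, 34, 34]. The pivot is placed at index 1. All elements to the left of the pivot are <= 8, and all elements to the right are > 8.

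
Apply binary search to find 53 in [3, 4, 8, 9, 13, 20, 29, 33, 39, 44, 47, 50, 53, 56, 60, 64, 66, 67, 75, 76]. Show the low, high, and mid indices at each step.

Binary search for 53 in [3, 4, 8, 9, 13, 20, 29, 33, 39, 44, 47, 50, 53, 56, 60, 64, 66, 67, 75, 76]:

lo=0, hi=19, mid=9, arr[mid]=44 -> 44 < 53, search right half
lo=10, hi=19, mid=14, arr[mid]=60 -> 60 > 53, search left half
lo=10, hi=13, mid=11, arr[mid]=50 -> 50 < 53, search right half
lo=12, hi=13, mid=12, arr[mid]=53 -> Found target at index 12!

Binary search finds 53 at index 12 after 4 comparisons. The search repeatedly halves the search space by comparing with the middle element.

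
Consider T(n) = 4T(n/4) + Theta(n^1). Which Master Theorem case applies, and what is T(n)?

Master Theorem for T(n) = 4T(n/4) + O(n^1):

a = 4, b = 4, c = 1
log_b(a) = log_4(4) = 1.0000

Case 2: c = 1 = log_4(4) = 1.0000
T(n) = O(n^1 log n) = O(n log n)

For T(n) = 4T(n/4) + O(n^1): log_4(4) = 1.0000. This is Case 2 of the Master Theorem (c = log_b(a), equal work at all levels), giving O(n log n).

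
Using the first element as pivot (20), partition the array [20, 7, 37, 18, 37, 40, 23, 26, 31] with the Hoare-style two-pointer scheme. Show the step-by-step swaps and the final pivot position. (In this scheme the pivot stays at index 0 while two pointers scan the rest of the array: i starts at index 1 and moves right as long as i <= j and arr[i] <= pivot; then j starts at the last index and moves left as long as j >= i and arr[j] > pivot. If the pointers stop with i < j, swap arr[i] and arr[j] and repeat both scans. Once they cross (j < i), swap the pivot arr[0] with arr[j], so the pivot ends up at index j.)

Hoare-style two-pointer partition with pivot = 20:

Initial array: [20, 7, 37, 18, 37, 40, 23, 26, 31]

Pointers start at i = 1, j = 8.
i stops at index 2 (arr[2]=37 > 20), j stops at index 3 (arr[3]=18 <= 20): swap arr[2] and arr[3], array becomes [20, 7, 18, 37, 37, 40, 23, 26, 31]
i ends at 3, j ends at 2: the pointers have crossed (j < i), so scanning stops.

Swap pivot arr[0] with arr[2] to place pivot at position 2: [18, 7, 20, 37, 37, 40, 23, 26, 31]
Pivot position: 2

After partitioning with pivot 20, the array becomes [18, 7, 20, 37, 37, 40, 23, 26, 31]. The pivot is placed at index 2. All elements to the left of the pivot are <= 20, and all elements to the right are > 20.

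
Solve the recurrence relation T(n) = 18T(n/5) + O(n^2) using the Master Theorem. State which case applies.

Master Theorem for T(n) = 18T(n/5) + O(n^2):

a = 18, b = 5, c = 2
log_b(a) = log_5(18) = 1.7959

Case 3: c = 2 > log_5(18) = 1.7959
T(n) = O(n^2) = O(n^2)

For T(n) = 18T(n/5) + O(n^2): log_5(18) = 1.7959. This is Case 3 of the Master Theorem (c > log_b(a), work dominated by root), giving O(n^2).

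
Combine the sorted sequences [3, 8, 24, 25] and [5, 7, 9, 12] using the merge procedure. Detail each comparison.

Merging process:

Compare 3 vs 5: take 3 from left. Merged: [3]
Compare 8 vs 5: take 5 from right. Merged: [3, 5]
Compare 8 vs 7: take 7 from right. Merged: [3, 5, 7]
Compare 8 vs 9: take 8 from left. Merged: [3, 5, 7, 8]
Compare 24 vs 9: take 9 from right. Merged: [3, 5, 7, 8, 9]
Compare 24 vs 12: take 12 from right. Merged: [3, 5, 7, 8, 9, 12]
Append remaining from left: [24, 25]. Merged: [3, 5, 7, 8, 9, 12, 24, 25]

Final merged array: [3, 5, 7, 8, 9, 12, 24, 25]
Total comparisons: 6

The merged array is [3, 5, 7, 8, 9, 12, 24, 25], requiring 6 comparisons. The merge step runs in O(n) time where n is the total number of elements.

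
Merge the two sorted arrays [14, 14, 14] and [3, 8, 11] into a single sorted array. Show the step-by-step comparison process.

Merging process:

Compare 14 vs 3: take 3 from right. Merged: [3]
Compare 14 vs 8: take 8 from right. Merged: [3, 8]
Compare 14 vs 11: take 11 from right. Merged: [3, 8, 11]
Append remaining from left: [14, 14, 14]. Merged: [3, 8, 11, 14, 14, 14]

Final merged array: [3, 8, 11, 14, 14, 14]
Total comparisons: 3

The merged array is [3, 8, 11, 14, 14, 14], requiring 3 comparisons. The merge step runs in O(n) time where n is the total number of elements.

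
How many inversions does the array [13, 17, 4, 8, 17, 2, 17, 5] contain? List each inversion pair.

Finding inversions in [13, 17, 4, 8, 17, 2, 17, 5]:

(0, 2): arr[0]=13 > arr[2]=4
(0, 3): arr[0]=13 > arr[3]=8
(0, 5): arr[0]=13 > arr[5]=2
(0, 7): arr[0]=13 > arr[7]=5
(1, 2): arr[1]=17 > arr[2]=4
(1, 3): arr[1]=17 > arr[3]=8
(1, 5): arr[1]=17 > arr[5]=2
(1, 7): arr[1]=17 > arr[7]=5
(2, 5): arr[2]=4 > arr[5]=2
(3, 5): arr[3]=8 > arr[5]=2
(3, 7): arr[3]=8 > arr[7]=5
(4, 5): arr[4]=17 > arr[5]=2
(4, 7): arr[4]=17 > arr[7]=5
(6, 7): arr[6]=17 > arr[7]=5

Total inversions: 14

The array has 14 inversion(s): (0,2), (0,3), (0,5), (0,7), (1,2), (1,3), (1,5), (1,7), (2,5), (3,5), (3,7), (4,5), (4,7), (6,7). Each pair (i,j) satisfies i < j and arr[i] > arr[j].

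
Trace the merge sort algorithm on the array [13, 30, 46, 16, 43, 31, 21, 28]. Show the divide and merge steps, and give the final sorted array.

Merge sort trace:

Split: [13, 30, 46, 16, 43, 31, 21, 28] -> [13, 30, 46, 16] and [43, 31, 21, 28]
  Split: [13, 30, 46, 16] -> [13, 30] and [46, 16]
    Split: [13, 30] -> [13] and [30]
    Merge: [13] + [30] -> [13, 30]
    Split: [46, 16] -> [46] and [16]
    Merge: [46] + [16] -> [16, 46]
  Merge: [13, 30] + [16, 46] -> [13, 16, 30, 46]
  Split: [43, 31, 21, 28] -> [43, 31] and [21, 28]
    Split: [43, 31] -> [43] and [31]
    Merge: [43] + [31] -> [31, 43]
    Split: [21, 28] -> [21] and [28]
    Merge: [21] + [28] -> [21, 28]
  Merge: [31, 43] + [21, 28] -> [21, 28, 31, 43]
Merge: [13, 16, 30, 46] + [21, 28, 31, 43] -> [13, 16, 21, 28, 30, 31, 43, 46]

Final sorted array: [13, 16, 21, 28, 30, 31, 43, 46]

The merge sort proceeds by recursively splitting the array and merging sorted halves.
After all merges, the sorted array is [13, 16, 21, 28, 30, 31, 43, 46].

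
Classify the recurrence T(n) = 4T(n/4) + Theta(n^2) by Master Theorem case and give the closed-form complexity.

Master Theorem for T(n) = 4T(n/4) + O(n^2):

a = 4, b = 4, c = 2
log_b(a) = log_4(4) = 1.0000

Case 3: c = 2 > log_4(4) = 1.0000
T(n) = O(n^2) = O(n^2)

For T(n) = 4T(n/4) + O(n^2): log_4(4) = 1.0000. This is Case 3 of the Master Theorem (c > log_b(a), work dominated by root), giving O(n^2).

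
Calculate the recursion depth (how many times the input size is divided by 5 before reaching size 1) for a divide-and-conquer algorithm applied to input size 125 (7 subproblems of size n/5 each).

For divide and conquer with division factor 5:

Problem sizes at each level:
Level 0: 125
Level 1: 25
Level 2: 5
Level 3: 1

The root is level 0 and the size-1 base case is level 3 (the tree spans levels 0 through 3, i.e. 4 levels counting the root), so the depth is the number of divisions: log_5(125) = 3

The recursion tree depth is log_5(125) = 3. At each level, the problem size is divided by 5, so it takes 3 divisions to reduce to a base case of size 1. The algorithm makes 7 recursive calls at each level.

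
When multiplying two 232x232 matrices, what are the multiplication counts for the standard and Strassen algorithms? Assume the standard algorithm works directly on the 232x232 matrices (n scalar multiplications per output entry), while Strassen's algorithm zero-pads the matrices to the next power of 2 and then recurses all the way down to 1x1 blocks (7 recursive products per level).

Matrix multiplication for 232x232 matrices:

Strassen's algorithm requires power-of-2 dimensions. Pad 232x232 to 256x256 (next power of 2).

Standard algorithm: 232^3 = 12487168 multiplications
Strassen's algorithm: 7^(log2(256)) = 7^8 = 5764801 multiplications
Savings: 12487168 - 5764801 = 6722367 multiplications

Standard: 12487168 multiplications (232^3). Strassen: 5764801 multiplications (7^8, after padding to 256x256). Strassen reduces 8 recursive multiplications to 7 at each level.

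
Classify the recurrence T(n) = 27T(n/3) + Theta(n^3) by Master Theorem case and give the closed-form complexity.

Master Theorem for T(n) = 27T(n/3) + O(n^3):

a = 27, b = 3, c = 3
log_b(a) = log_3(27) = 3.0000

Case 2: c = 3 = log_3(27) = 3.0000
T(n) = O(n^3 log n) = O(n^3 log n)

For T(n) = 27T(n/3) + O(n^3): log_3(27) = 3.0000. This is Case 2 of the Master Theorem (c = log_b(a), equal work at all levels), giving O(n^3 log n).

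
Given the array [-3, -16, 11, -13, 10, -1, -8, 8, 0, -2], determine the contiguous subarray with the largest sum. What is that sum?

Using Kadane's algorithm on [-3, -16, 11, -13, 10, -1, -8, 8, 0, -2]:

Scanning through the array:
Position 1 (value -16): max_ending_here = -16, max_so_far = -3
Position 2 (value 11): max_ending_here = 11, max_so_far = 11
Position 3 (value -13): max_ending_here = -2, max_so_far = 11
Position 4 (value 10): max_ending_here = 10, max_so_far = 11
Position 5 (value -1): max_ending_here = 9, max_so_far = 11
Position 6 (value -8): max_ending_here = 1, max_so_far = 11
Position 7 (value 8): max_ending_here = 9, max_so_far = 11
Position 8 (value 0): max_ending_here = 9, max_so_far = 11
Position 9 (value -2): max_ending_here = 7, max_so_far = 11

Maximum subarray: [11]
Maximum sum: 11

The maximum subarray is [11] with sum 11. This subarray runs from index 2 to index 2.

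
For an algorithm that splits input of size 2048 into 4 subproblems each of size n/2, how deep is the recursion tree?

For divide and conquer with division factor 2:

Problem sizes at each level:
Level 0: 2048
Level 1: 1024
Level 2: 512
Level 3: 256
Level 4: 128
Level 5: 64
Level 6: 32
Level 7: 16
Level 8: 8
Level 9: 4
Level 10: 2
Level 11: 1

The root is level 0 and the size-1 base case is level 11 (the tree spans levels 0 through 11, i.e. 12 levels counting the root), so the depth is the number of divisions: log_2(2048) = 11

The recursion tree depth is log_2(2048) = 11. At each level, the problem size is divided by 2, so it takes 11 divisions to reduce to a base case of size 1. The algorithm makes 4 recursive calls at each level.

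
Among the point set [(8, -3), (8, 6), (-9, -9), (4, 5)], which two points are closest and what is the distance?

Computing all pairwise distances among 4 points:

d((8, -3), (8, 6)) = 9.0
d((8, -3), (-9, -9)) = 18.0278
d((8, -3), (4, 5)) = 8.9443
d((8, 6), (-9, -9)) = 22.6716
d((8, 6), (4, 5)) = 4.1231 <-- minimum
d((-9, -9), (4, 5)) = 19.105

Closest pair: (8, 6) and (4, 5) with distance 4.1231

The closest pair is (8, 6) and (4, 5) with Euclidean distance 4.1231. For 4 points, brute-force pairwise comparison is shown above. For large n, the divide-and-conquer algorithm (sort by x, recurse on halves, check the dividing strip) achieves O(n log n).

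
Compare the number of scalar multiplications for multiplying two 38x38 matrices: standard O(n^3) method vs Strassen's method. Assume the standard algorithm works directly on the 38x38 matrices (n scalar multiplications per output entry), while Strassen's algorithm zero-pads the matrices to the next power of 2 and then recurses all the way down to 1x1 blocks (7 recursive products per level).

Matrix multiplication for 38x38 matrices:

Strassen's algorithm requires power-of-2 dimensions. Pad 38x38 to 64x64 (next power of 2).

Standard algorithm: 38^3 = 54872 multiplications
Strassen's algorithm: 7^(log2(64)) = 7^6 = 117649 multiplications
Difference: 54872 - 117649 = -62777 (Strassen uses MORE here due to padding overhead — for small or just-over-power-of-2 n, padding can outweigh the per-level savings)

Standard: 54872 multiplications (38^3). Strassen: 117649 multiplications (7^6, after padding to 64x64). Strassen reduces 8 recursive multiplications to 7 at each level.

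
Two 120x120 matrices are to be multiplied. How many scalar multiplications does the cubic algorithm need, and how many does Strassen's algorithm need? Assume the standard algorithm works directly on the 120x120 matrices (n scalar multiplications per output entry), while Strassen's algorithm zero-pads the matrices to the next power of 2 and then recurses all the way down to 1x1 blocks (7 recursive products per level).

Matrix multiplication for 120x120 matrices:

Strassen's algorithm requires power-of-2 dimensions. Pad 120x120 to 128x128 (next power of 2).

Standard algorithm: 120^3 = 1728000 multiplications
Strassen's algorithm: 7^(log2(128)) = 7^7 = 823543 multiplications
Savings: 1728000 - 823543 = 904457 multiplications

Standard: 1728000 multiplications (120^3). Strassen: 823543 multiplications (7^7, after padding to 128x128). Strassen reduces 8 recursive multiplications to 7 at each level.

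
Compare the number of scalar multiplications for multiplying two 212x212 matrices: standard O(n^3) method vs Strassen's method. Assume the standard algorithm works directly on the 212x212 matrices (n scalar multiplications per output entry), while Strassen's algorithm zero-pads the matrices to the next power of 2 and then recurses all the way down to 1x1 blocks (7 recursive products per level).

Matrix multiplication for 212x212 matrices:

Strassen's algorithm requires power-of-2 dimensions. Pad 212x212 to 256x256 (next power of 2).

Standard algorithm: 212^3 = 9528128 multiplications
Strassen's algorithm: 7^(log2(256)) = 7^8 = 5764801 multiplications
Savings: 9528128 - 5764801 = 3763327 multiplications

Standard: 9528128 multiplications (212^3). Strassen: 5764801 multiplications (7^8, after padding to 256x256). Strassen reduces 8 recursive multiplications to 7 at each level.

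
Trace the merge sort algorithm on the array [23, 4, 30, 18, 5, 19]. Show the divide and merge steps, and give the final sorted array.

Merge sort trace:

Split: [23, 4, 30, 18, 5, 19] -> [23, 4, 30] and [18, 5, 19]
  Split: [23, 4, 30] -> [23] and [4, 30]
    Split: [4, 30] -> [4] and [30]
    Merge: [4] + [30] -> [4, 30]
  Merge: [23] + [4, 30] -> [4, 23, 30]
  Split: [18, 5, 19] -> [18] and [5, 19]
    Split: [5, 19] -> [5] and [19]
    Merge: [5] + [19] -> [5, 19]
  Merge: [18] + [5, 19] -> [5, 18, 19]
Merge: [4, 23, 30] + [5, 18, 19] -> [4, 5, 18, 19, 23, 30]

Final sorted array: [4, 5, 18, 19, 23, 30]

The merge sort proceeds by recursively splitting the array and merging sorted halves.
After all merges, the sorted array is [4, 5, 18, 19, 23, 30].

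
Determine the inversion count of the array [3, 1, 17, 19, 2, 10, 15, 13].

Finding inversions in [3, 1, 17, 19, 2, 10, 15, 13]:

(0, 1): arr[0]=3 > arr[1]=1
(0, 4): arr[0]=3 > arr[4]=2
(2, 4): arr[2]=17 > arr[4]=2
(2, 5): arr[2]=17 > arr[5]=10
(2, 6): arr[2]=17 > arr[6]=15
(2, 7): arr[2]=17 > arr[7]=13
(3, 4): arr[3]=19 > arr[4]=2
(3, 5): arr[3]=19 > arr[5]=10
(3, 6): arr[3]=19 > arr[6]=15
(3, 7): arr[3]=19 > arr[7]=13
(6, 7): arr[6]=15 > arr[7]=13

Total inversions: 11

The array has 11 inversion(s): (0,1), (0,4), (2,4), (2,5), (2,6), (2,7), (3,4), (3,5), (3,6), (3,7), (6,7). Each pair (i,j) satisfies i < j and arr[i] > arr[j].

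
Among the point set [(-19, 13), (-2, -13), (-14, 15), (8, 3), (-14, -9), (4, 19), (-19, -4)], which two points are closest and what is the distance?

Computing all pairwise distances among 7 points:

d((-19, 13), (-2, -13)) = 31.0644
d((-19, 13), (-14, 15)) = 5.3852 <-- minimum
d((-19, 13), (8, 3)) = 28.7924
d((-19, 13), (-14, -9)) = 22.561
d((-19, 13), (4, 19)) = 23.7697
d((-19, 13), (-19, -4)) = 17.0
d((-2, -13), (-14, 15)) = 30.4631
d((-2, -13), (8, 3)) = 18.868
d((-2, -13), (-14, -9)) = 12.6491
d((-2, -13), (4, 19)) = 32.5576
d((-2, -13), (-19, -4)) = 19.2354
d((-14, 15), (8, 3)) = 25.0599
d((-14, 15), (-14, -9)) = 24.0
d((-14, 15), (4, 19)) = 18.4391
d((-14, 15), (-19, -4)) = 19.6469
d((8, 3), (-14, -9)) = 25.0599
d((8, 3), (4, 19)) = 16.4924
d((8, 3), (-19, -4)) = 27.8927
d((-14, -9), (4, 19)) = 33.2866
d((-14, -9), (-19, -4)) = 7.0711
d((4, 19), (-19, -4)) = 32.5269

Closest pair: (-19, 13) and (-14, 15) with distance 5.3852

The closest pair is (-19, 13) and (-14, 15) with Euclidean distance 5.3852. For 7 points, brute-force pairwise comparison is shown above. For large n, the divide-and-conquer algorithm (sort by x, recurse on halves, check the dividing strip) achieves O(n log n).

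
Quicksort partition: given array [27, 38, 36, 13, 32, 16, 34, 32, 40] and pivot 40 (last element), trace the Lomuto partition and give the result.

Lomuto partition with pivot = 40:

Initial array: [27, 38, 36, 13, 32, 16, 34, 32, 40]

arr[0]=27 <= 40: swap with position 0, array becomes [27, 38, 36, 13, 32, 16, 34, 32, 40]
arr[1]=38 <= 40: swap with position 1, array becomes [27, 38, 36, 13, 32, 16, 34, 32, 40]
arr[2]=36 <= 40: swap with position 2, array becomes [27, 38, 36, 13, 32, 16, 34, 32, 40]
arr[3]=13 <= 40: swap with position 3, array becomes [27, 38, 36, 13, 32, 16, 34, 32, 40]
arr[4]=32 <= 40: swap with position 4, array becomes [27, 38, 36, 13, 32, 16, 34, 32, 40]
arr[5]=16 <= 40: swap with position 5, array becomes [27, 38, 36, 13, 32, 16, 34, 32, 40]
arr[6]=34 <= 40: swap with position 6, array becomes [27, 38, 36, 13, 32, 16, 34, 32, 40]
arr[7]=32 <= 40: swap with position 7, array becomes [27, 38, 36, 13, 32, 16, 34, 32, 40]

Place pivot at position 8: [27, 38, 36, 13, 32, 16, 34, 32, 40]
Pivot position: 8

After partitioning with pivot 40, the array becomes [27, 38, 36, 13, 32, 16, 34, 32, 40]. The pivot is placed at index 8. All elements to the left of the pivot are <= 40, and all elements to the right are > 40.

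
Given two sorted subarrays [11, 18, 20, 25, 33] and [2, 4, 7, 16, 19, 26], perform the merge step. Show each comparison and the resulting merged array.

Merging process:

Compare 11 vs 2: take 2 from right. Merged: [2]
Compare 11 vs 4: take 4 from right. Merged: [2, 4]
Compare 11 vs 7: take 7 from right. Merged: [2, 4, 7]
Compare 11 vs 16: take 11 from left. Merged: [2, 4, 7, 11]
Compare 18 vs 16: take 16 from right. Merged: [2, 4, 7, 11, 16]
Compare 18 vs 19: take 18 from left. Merged: [2, 4, 7, 11, 16, 18]
Compare 20 vs 19: take 19 from right. Merged: [2, 4, 7, 11, 16, 18, 19]
Compare 20 vs 26: take 20 from left. Merged: [2, 4, 7, 11, 16, 18, 19, 20]
Compare 25 vs 26: take 25 from left. Merged: [2, 4, 7, 11, 16, 18, 19, 20, 25]
Compare 33 vs 26: take 26 from right. Merged: [2, 4, 7, 11, 16, 18, 19, 20, 25, 26]
Append remaining from left: [33]. Merged: [2, 4, 7, 11, 16, 18, 19, 20, 25, 26, 33]

Final merged array: [2, 4, 7, 11, 16, 18, 19, 20, 25, 26, 33]
Total comparisons: 10

The merged array is [2, 4, 7, 11, 16, 18, 19, 20, 25, 26, 33], requiring 10 comparisons. The merge step runs in O(n) time where n is the total number of elements.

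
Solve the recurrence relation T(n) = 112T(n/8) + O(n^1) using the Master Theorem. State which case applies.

Master Theorem for T(n) = 112T(n/8) + O(n^1):

a = 112, b = 8, c = 1
log_b(a) = log_8(112) = 2.2691

Case 1: c = 1 < log_8(112) = 2.2691
T(n) = O(n^(log_8 112))

For T(n) = 112T(n/8) + O(n^1): log_8(112) = 2.2691. This is Case 1 of the Master Theorem (c < log_b(a), work dominated by leaves), giving O(n^(log_8 112)).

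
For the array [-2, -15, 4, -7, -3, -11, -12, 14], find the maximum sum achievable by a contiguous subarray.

Using Kadane's algorithm on [-2, -15, 4, -7, -3, -11, -12, 14]:

Scanning through the array:
Position 1 (value -15): max_ending_here = -15, max_so_far = -2
Position 2 (value 4): max_ending_here = 4, max_so_far = 4
Position 3 (value -7): max_ending_here = -3, max_so_far = 4
Position 4 (value -3): max_ending_here = -3, max_so_far = 4
Position 5 (value -11): max_ending_here = -11, max_so_far = 4
Position 6 (value -12): max_ending_here = -12, max_so_far = 4
Position 7 (value 14): max_ending_here = 14, max_so_far = 14

Maximum subarray: [14]
Maximum sum: 14

The maximum subarray is [14] with sum 14. This subarray runs from index 7 to index 7.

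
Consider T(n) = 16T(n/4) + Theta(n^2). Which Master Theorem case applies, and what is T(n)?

Master Theorem for T(n) = 16T(n/4) + O(n^2):

a = 16, b = 4, c = 2
log_b(a) = log_4(16) = 2.0000

Case 2: c = 2 = log_4(16) = 2.0000
T(n) = O(n^2 log n) = O(n^2 log n)

For T(n) = 16T(n/4) + O(n^2): log_4(16) = 2.0000. This is Case 2 of the Master Theorem (c = log_b(a), equal work at all levels), giving O(n^2 log n).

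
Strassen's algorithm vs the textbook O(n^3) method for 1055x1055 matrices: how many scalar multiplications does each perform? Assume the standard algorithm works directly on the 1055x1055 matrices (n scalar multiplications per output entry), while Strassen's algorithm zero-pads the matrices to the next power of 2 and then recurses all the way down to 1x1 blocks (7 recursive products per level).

Matrix multiplication for 1055x1055 matrices:

Strassen's algorithm requires power-of-2 dimensions. Pad 1055x1055 to 2048x2048 (next power of 2).

Standard algorithm: 1055^3 = 1174241375 multiplications
Strassen's algorithm: 7^(log2(2048)) = 7^11 = 1977326743 multiplications
Difference: 1174241375 - 1977326743 = -803085368 (Strassen uses MORE here due to padding overhead — for small or just-over-power-of-2 n, padding can outweigh the per-level savings)

Standard: 1174241375 multiplications (1055^3). Strassen: 1977326743 multiplications (7^11, after padding to 2048x2048). Strassen reduces 8 recursive multiplications to 7 at each level.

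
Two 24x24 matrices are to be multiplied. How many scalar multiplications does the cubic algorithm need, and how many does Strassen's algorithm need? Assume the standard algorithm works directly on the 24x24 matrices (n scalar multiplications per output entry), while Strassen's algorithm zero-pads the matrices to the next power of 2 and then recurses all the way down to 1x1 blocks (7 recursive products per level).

Matrix multiplication for 24x24 matrices:

Strassen's algorithm requires power-of-2 dimensions. Pad 24x24 to 32x32 (next power of 2).

Standard algorithm: 24^3 = 13824 multiplications
Strassen's algorithm: 7^(log2(32)) = 7^5 = 16807 multiplications
Difference: 13824 - 16807 = -2983 (Strassen uses MORE here due to padding overhead — for small or just-over-power-of-2 n, padding can outweigh the per-level savings)

Standard: 13824 multiplications (24^3). Strassen: 16807 multiplications (7^5, after padding to 32x32). Strassen reduces 8 recursive multiplications to 7 at each level.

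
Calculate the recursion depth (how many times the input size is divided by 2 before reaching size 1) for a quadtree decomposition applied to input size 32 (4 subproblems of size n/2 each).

For divide and conquer with division factor 2:

Problem sizes at each level:
Level 0: 32
Level 1: 16
Level 2: 8
Level 3: 4
Level 4: 2
Level 5: 1

The root is level 0 and the size-1 base case is level 5 (the tree spans levels 0 through 5, i.e. 6 levels counting the root), so the depth is the number of divisions: log_2(32) = 5

The recursion tree depth is log_2(32) = 5. At each level, the problem size is divided by 2, so it takes 5 divisions to reduce to a base case of size 1. The algorithm makes 4 recursive calls at each level.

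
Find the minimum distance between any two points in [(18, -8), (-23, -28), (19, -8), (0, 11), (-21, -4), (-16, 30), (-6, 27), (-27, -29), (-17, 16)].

Computing all pairwise distances among 9 points:

d((18, -8), (-23, -28)) = 45.618
d((18, -8), (19, -8)) = 1.0 <-- minimum
d((18, -8), (0, 11)) = 26.1725
d((18, -8), (-21, -4)) = 39.2046
d((18, -8), (-16, 30)) = 50.9902
d((18, -8), (-6, 27)) = 42.4382
d((18, -8), (-27, -29)) = 49.6588
d((18, -8), (-17, 16)) = 42.4382
d((-23, -28), (19, -8)) = 46.5188
d((-23, -28), (0, 11)) = 45.2769
d((-23, -28), (-21, -4)) = 24.0832
d((-23, -28), (-16, 30)) = 58.4209
d((-23, -28), (-6, 27)) = 57.5674
d((-23, -28), (-27, -29)) = 4.1231
d((-23, -28), (-17, 16)) = 44.4072
d((19, -8), (0, 11)) = 26.8701
d((19, -8), (-21, -4)) = 40.1995
d((19, -8), (-16, 30)) = 51.6624
d((19, -8), (-6, 27)) = 43.0116
d((19, -8), (-27, -29)) = 50.5668
d((19, -8), (-17, 16)) = 43.2666
d((0, 11), (-21, -4)) = 25.807
d((0, 11), (-16, 30)) = 24.8395
d((0, 11), (-6, 27)) = 17.088
d((0, 11), (-27, -29)) = 48.2597
d((0, 11), (-17, 16)) = 17.72
d((-21, -4), (-16, 30)) = 34.3657
d((-21, -4), (-6, 27)) = 34.4384
d((-21, -4), (-27, -29)) = 25.7099
d((-21, -4), (-17, 16)) = 20.3961
d((-16, 30), (-6, 27)) = 10.4403
d((-16, 30), (-27, -29)) = 60.0167
d((-16, 30), (-17, 16)) = 14.0357
d((-6, 27), (-27, -29)) = 59.808
d((-6, 27), (-17, 16)) = 15.5563
d((-27, -29), (-17, 16)) = 46.0977

Closest pair: (18, -8) and (19, -8) with distance 1.0

The closest pair is (18, -8) and (19, -8) with Euclidean distance 1.0. For 9 points, brute-force pairwise comparison is shown above. For large n, the divide-and-conquer algorithm (sort by x, recurse on halves, check the dividing strip) achieves O(n log n).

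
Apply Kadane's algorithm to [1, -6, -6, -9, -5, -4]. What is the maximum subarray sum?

Using Kadane's algorithm on [1, -6, -6, -9, -5, -4]:

Scanning through the array:
Position 1 (value -6): max_ending_here = -5, max_so_far = 1
Position 2 (value -6): max_ending_here = -6, max_so_far = 1
Position 3 (value -9): max_ending_here = -9, max_so_far = 1
Position 4 (value -5): max_ending_here = -5, max_so_far = 1
Position 5 (value -4): max_ending_here = -4, max_so_far = 1

Maximum subarray: [1]
Maximum sum: 1

The maximum subarray is [1] with sum 1. This subarray runs from index 0 to index 0.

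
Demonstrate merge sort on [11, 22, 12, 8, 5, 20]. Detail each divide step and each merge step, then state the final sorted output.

Merge sort trace:

Split: [11, 22, 12, 8, 5, 20] -> [11, 22, 12] and [8, 5, 20]
  Split: [11, 22, 12] -> [11] and [22, 12]
    Split: [22, 12] -> [22] and [12]
    Merge: [22] + [12] -> [12, 22]
  Merge: [11] + [12, 22] -> [11, 12, 22]
  Split: [8, 5, 20] -> [8] and [5, 20]
    Split: [5, 20] -> [5] and [20]
    Merge: [5] + [20] -> [5, 20]
  Merge: [8] + [5, 20] -> [5, 8, 20]
Merge: [11, 12, 22] + [5, 8, 20] -> [5, 8, 11, 12, 20, 22]

Final sorted array: [5, 8, 11, 12, 20, 22]

The merge sort proceeds by recursively splitting the array and merging sorted halves.
After all merges, the sorted array is [5, 8, 11, 12, 20, 22].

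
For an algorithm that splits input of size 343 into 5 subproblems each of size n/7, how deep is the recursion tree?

For divide and conquer with division factor 7:

Problem sizes at each level:
Level 0: 343
Level 1: 49
Level 2: 7
Level 3: 1

The root is level 0 and the size-1 base case is level 3 (the tree spans levels 0 through 3, i.e. 4 levels counting the root), so the depth is the number of divisions: log_7(343) = 3

The recursion tree depth is log_7(343) = 3. At each level, the problem size is divided by 7, so it takes 3 divisions to reduce to a base case of size 1. The algorithm makes 5 recursive calls at each level.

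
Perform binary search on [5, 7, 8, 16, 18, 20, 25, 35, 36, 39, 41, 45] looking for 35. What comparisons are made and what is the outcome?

Binary search for 35 in [5, 7, 8, 16, 18, 20, 25, 35, 36, 39, 41, 45]:

lo=0, hi=11, mid=5, arr[mid]=20 -> 20 < 35, search right half
lo=6, hi=11, mid=8, arr[mid]=36 -> 36 > 35, search left half
lo=6, hi=7, mid=6, arr[mid]=25 -> 25 < 35, search right half
lo=7, hi=7, mid=7, arr[mid]=35 -> Found target at index 7!

Binary search finds 35 at index 7 after 4 comparisons. The search repeatedly halves the search space by comparing with the middle element.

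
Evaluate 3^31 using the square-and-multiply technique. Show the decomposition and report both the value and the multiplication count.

Computing 3^31 by squaring (build up from 3^1; each line after the first costs one multiplication):

3^1 = 3
3^2 = (3^1)^2 = 3^2 = 9
3^3 = 3 * 3^2 = 3 * 9 = 27
3^6 = (3^3)^2 = 27^2 = 729
3^7 = 3 * 3^6 = 3 * 729 = 2187
3^14 = (3^7)^2 = 2187^2 = 4782969
3^15 = 3 * 3^14 = 3 * 4782969 = 14348907
3^30 = (3^15)^2 = 14348907^2 = 205891132094649
3^31 = 3 * 3^30 = 3 * 205891132094649 = 617673396283947

Result: 617673396283947
Multiplications needed: 8 (8 lines after 3^1)

3^31 = 617673396283947. Using exponentiation by squaring, this requires 8 multiplications. The key idea: if the exponent is even, square the half-power; if odd, multiply by the base once.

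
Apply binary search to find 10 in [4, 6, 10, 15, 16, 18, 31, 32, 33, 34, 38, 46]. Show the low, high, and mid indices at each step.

Binary search for 10 in [4, 6, 10, 15, 16, 18, 31, 32, 33, 34, 38, 46]:

lo=0, hi=11, mid=5, arr[mid]=18 -> 18 > 10, search left half
lo=0, hi=4, mid=2, arr[mid]=10 -> Found target at index 2!

Binary search finds 10 at index 2 after 2 comparisons. The search repeatedly halves the search space by comparing with the middle element.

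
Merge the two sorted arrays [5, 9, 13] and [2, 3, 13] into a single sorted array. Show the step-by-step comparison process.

Merging process:

Compare 5 vs 2: take 2 from right. Merged: [2]
Compare 5 vs 3: take 3 from right. Merged: [2, 3]
Compare 5 vs 13: take 5 from left. Merged: [2, 3, 5]
Compare 9 vs 13: take 9 from left. Merged: [2, 3, 5, 9]
Compare 13 vs 13: take 13 from left. Merged: [2, 3, 5, 9, 13]
Append remaining from right: [13]. Merged: [2, 3, 5, 9, 13, 13]

Final merged array: [2, 3, 5, 9, 13, 13]
Total comparisons: 5

The merged array is [2, 3, 5, 9, 13, 13], requiring 5 comparisons. The merge step runs in O(n) time where n is the total number of elements.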